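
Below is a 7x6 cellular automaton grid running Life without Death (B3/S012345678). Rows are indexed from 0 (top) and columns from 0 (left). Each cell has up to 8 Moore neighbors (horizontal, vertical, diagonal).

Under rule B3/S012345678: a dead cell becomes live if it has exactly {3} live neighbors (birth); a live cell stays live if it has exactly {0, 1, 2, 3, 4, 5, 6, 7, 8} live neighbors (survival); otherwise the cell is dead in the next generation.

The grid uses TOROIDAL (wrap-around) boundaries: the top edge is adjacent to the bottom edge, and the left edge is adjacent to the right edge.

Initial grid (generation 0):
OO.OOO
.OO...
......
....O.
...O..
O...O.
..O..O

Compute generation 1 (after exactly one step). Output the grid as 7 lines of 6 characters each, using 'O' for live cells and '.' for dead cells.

Simulating step by step:
Generation 0 (given above): 13 live cells
Generation 1: 20 live cells
(generation 1 grid is the final answer)

Answer: OO.OOO
.OOOOO
......
....O.
...OOO
O..OOO
..O..O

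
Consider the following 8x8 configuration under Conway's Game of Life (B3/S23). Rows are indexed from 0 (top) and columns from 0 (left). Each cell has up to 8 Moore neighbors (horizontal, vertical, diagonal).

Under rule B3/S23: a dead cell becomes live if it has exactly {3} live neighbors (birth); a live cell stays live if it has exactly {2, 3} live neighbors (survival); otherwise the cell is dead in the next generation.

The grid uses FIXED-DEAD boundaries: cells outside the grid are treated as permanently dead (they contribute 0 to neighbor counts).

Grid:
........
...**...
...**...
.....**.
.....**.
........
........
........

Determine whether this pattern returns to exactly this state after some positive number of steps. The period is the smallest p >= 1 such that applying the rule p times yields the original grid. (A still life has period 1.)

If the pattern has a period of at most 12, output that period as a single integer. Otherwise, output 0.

Answer: 2

Derivation:
Simulating and comparing each generation to the original:
Gen 0 (original, given above): 8 live cells
Gen 1: 6 live cells, differs from original
Gen 2: 8 live cells, MATCHES original -> period = 2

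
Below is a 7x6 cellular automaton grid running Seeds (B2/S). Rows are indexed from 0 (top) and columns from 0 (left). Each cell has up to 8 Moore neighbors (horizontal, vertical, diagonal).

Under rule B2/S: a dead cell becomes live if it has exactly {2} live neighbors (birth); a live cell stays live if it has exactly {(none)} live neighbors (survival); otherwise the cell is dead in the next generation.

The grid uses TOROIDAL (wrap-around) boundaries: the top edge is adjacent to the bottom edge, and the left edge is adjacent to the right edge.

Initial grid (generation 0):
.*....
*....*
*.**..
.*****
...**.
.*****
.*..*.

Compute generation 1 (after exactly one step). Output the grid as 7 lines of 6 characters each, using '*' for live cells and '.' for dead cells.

Simulating step by step:
Generation 0 (given above): 20 live cells
Generation 1: 4 live cells
(generation 1 grid is the final answer)

Answer: ..*.*.
...**.
......
......
......
......
......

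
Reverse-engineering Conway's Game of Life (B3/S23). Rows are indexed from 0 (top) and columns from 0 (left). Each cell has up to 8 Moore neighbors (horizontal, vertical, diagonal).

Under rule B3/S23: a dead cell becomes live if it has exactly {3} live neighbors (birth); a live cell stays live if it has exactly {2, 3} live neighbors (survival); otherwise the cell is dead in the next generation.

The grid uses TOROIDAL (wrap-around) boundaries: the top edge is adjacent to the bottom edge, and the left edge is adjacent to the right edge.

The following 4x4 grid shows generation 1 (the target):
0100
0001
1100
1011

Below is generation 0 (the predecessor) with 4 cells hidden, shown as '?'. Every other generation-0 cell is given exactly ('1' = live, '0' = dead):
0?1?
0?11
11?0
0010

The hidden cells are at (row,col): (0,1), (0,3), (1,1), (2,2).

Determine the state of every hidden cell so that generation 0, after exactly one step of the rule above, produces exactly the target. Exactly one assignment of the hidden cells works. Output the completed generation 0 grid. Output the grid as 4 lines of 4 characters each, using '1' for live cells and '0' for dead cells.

Hidden generation-0 cells (in order): (0,1), (0,3), (1,1), (2,2).
A hidden cell only influences target cells in its own 3x3 neighborhood. Try each of the 2^4 = 16 assignments, step the completed generation 0 forward once under B3/S23, and compare with the target:
  (0,1)=0 (0,3)=0 (1,1)=0 (2,2)=0 -> step gives (0,2)='1' but target has '0' -> reject
  (0,1)=0 (0,3)=0 (1,1)=0 (2,2)=1 -> step gives (0,2)='1' but target has '0' -> reject
  (0,1)=0 (0,3)=0 (1,1)=1 (2,2)=0 -> step gives (0,1)='0' but target has '1' -> reject
  (0,1)=0 (0,3)=0 (1,1)=1 (2,2)=1 -> step gives (0,1)='0' but target has '1' -> reject
  (0,1)=0 (0,3)=1 (1,1)=0 (2,2)=0 -> step gives (1,3)='0' but target has '1' -> reject
  (0,1)=0 (0,3)=1 (1,1)=0 (2,2)=1 -> step gives (1,3)='0' but target has '1' -> reject
  (0,1)=0 (0,3)=1 (1,1)=1 (2,2)=0 -> step gives (0,0)='1' but target has '0' -> reject
  (0,1)=0 (0,3)=1 (1,1)=1 (2,2)=1 -> step gives (0,0)='1' but target has '0' -> reject
  (0,1)=1 (0,3)=0 (1,1)=0 (2,2)=0 -> step reproduces the target at every cell -> ACCEPT
  (0,1)=1 (0,3)=0 (1,1)=0 (2,2)=1 -> step gives (1,3)='0' but target has '1' -> reject
  (0,1)=1 (0,3)=0 (1,1)=1 (2,2)=0 -> step gives (0,0)='1' but target has '0' -> reject
  (0,1)=1 (0,3)=0 (1,1)=1 (2,2)=1 -> step gives (0,0)='1' but target has '0' -> reject
  (0,1)=1 (0,3)=1 (1,1)=0 (2,2)=0 -> step gives (0,0)='1' but target has '0' -> reject
  (0,1)=1 (0,3)=1 (1,1)=0 (2,2)=1 -> step gives (0,0)='1' but target has '0' -> reject
  (0,1)=1 (0,3)=1 (1,1)=1 (2,2)=0 -> step gives (0,1)='0' but target has '1' -> reject
  (0,1)=1 (0,3)=1 (1,1)=1 (2,2)=1 -> step gives (0,1)='0' but target has '1' -> reject
Unique solution: (0,1)=live, (0,3)=dead, (1,1)=dead, (2,2)=dead.
Check: live-neighbor counts of every cell in the completed generation 0:
2344
4543
2344
3533
Applying B3/S23 to generation 0 with these counts gives:
0100
0001
1100
1011
which matches the target exactly.

Answer: 0110
0011
1100
0010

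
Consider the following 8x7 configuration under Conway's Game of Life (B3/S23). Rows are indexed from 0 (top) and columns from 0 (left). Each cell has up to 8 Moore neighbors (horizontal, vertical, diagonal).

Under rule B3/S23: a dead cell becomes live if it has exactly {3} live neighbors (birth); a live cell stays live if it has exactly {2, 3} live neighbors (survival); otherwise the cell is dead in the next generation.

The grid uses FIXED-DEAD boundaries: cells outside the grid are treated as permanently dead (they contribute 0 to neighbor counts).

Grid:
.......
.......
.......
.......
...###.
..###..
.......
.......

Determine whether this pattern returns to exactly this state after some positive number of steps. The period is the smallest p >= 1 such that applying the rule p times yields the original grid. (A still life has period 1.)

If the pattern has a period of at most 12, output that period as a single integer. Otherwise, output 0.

Simulating and comparing each generation to the original:
Gen 0 (original, given above): 6 live cells
Gen 1: 6 live cells, differs from original
Gen 2: 6 live cells, MATCHES original -> period = 2

Answer: 2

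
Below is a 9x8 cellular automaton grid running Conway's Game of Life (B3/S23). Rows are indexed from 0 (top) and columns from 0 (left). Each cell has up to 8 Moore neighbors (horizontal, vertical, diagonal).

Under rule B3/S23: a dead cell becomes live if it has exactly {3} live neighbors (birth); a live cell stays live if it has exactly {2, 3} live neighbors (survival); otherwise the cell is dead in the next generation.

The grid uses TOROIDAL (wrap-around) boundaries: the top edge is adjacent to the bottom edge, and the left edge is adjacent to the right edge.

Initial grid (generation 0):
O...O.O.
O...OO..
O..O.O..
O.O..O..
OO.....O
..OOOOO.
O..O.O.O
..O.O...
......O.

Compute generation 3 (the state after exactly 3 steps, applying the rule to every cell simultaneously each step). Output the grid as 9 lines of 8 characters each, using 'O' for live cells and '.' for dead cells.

Simulating step by step:
Generation 0 (given above): 27 live cells
Generation 1: 28 live cells
....O.O.
OO.O..O.
O..O.OOO
..O.O.O.
O......O
..OO.O..
.O.....O
...OOOOO
...O...O
Generation 2: 34 live cells
O.OOOOO.
OOOO....
O..O....
.O.OO...
.OO.OOOO
.OO...OO
O......O
..OOOO.O
...O...O
Generation 3: 22 live cells
(generation 3 grid is the final answer)

Answer: O....OO.
O....O..
O.......
.O....OO
....O..O
..OO....
....OO..
..OOO..O
OO.....O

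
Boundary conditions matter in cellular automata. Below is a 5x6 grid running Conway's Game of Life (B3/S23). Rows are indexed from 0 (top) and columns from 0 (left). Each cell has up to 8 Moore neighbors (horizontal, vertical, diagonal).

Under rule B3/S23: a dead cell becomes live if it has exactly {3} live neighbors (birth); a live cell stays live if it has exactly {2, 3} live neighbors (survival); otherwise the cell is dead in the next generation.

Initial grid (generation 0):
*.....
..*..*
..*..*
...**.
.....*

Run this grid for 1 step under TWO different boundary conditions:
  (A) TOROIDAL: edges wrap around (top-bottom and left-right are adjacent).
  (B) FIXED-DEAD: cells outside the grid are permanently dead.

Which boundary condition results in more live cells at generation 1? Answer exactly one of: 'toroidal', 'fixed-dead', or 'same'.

Answer: toroidal

Derivation:
Under TOROIDAL boundary, generation 1:
*....*
**...*
..*..*
...***
....**
Population = 12

Under FIXED-DEAD boundary, generation 1:
......
.*....
..*..*
...***
....*.
Population = 7

Comparison: toroidal=12, fixed-dead=7 -> toroidal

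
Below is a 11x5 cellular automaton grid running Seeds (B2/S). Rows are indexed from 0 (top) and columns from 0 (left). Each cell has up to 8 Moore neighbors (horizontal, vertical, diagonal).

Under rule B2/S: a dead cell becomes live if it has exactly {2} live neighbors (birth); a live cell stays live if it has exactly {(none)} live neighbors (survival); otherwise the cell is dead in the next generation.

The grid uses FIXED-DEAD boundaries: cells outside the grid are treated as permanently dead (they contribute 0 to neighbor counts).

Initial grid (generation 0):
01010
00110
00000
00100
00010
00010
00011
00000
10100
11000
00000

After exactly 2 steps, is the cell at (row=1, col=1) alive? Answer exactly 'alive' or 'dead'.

Answer: dead

Derivation:
Simulating step by step:
Generation 0 (given above): 13 live cells
Generation 1: 13 live cells
00001
01001
01000
00010
00001
00000
00100
01101
00000
00100
11000
Generation 2: 13 live cells
00010
10110
10011
00101
00010
00010
00000
00000
00000
10000
00100

Cell (1,1) at generation 2: 0 -> dead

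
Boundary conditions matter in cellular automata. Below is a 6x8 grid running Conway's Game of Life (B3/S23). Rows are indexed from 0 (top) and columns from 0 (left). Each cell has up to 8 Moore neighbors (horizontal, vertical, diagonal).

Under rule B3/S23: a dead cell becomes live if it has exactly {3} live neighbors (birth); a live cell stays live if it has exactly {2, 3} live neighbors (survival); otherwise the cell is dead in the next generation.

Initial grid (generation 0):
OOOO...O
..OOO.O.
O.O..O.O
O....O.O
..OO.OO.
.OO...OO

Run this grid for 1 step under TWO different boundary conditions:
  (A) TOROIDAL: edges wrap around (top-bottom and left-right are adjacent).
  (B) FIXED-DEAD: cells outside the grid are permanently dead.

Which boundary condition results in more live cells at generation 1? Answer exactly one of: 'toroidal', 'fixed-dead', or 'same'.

Under TOROIDAL boundary, generation 1:
....OO..
....OOO.
O.O..O..
O.OO.O..
..OOOO..
....OO..
Population = 18

Under FIXED-DEAD boundary, generation 1:
.O..O...
O...OOOO
..O..O.O
..OO.O.O
..OOOO..
.OOO.OOO
Population = 24

Comparison: toroidal=18, fixed-dead=24 -> fixed-dead

Answer: fixed-dead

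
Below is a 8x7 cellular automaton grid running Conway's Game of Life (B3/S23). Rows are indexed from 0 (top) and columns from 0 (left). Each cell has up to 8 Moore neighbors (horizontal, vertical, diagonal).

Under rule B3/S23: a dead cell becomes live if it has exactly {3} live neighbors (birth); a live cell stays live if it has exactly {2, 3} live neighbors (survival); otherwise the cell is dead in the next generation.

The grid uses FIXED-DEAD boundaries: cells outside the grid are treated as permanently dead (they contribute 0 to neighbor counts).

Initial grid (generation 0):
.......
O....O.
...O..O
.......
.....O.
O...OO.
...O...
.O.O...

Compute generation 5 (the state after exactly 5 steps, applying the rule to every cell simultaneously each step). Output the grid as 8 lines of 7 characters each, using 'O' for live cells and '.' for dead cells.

Simulating step by step:
Generation 0 (given above): 11 live cells
Generation 1: 7 live cells
.......
.......
.......
.......
....OO.
....OO.
..OO...
..O....
Generation 2: 8 live cells
.......
.......
.......
.......
....OO.
.....O.
..OOO..
..OO...
Generation 3: 7 live cells
.......
.......
.......
.......
....OO.
.....O.
..O.O..
..O.O..
Generation 4: 6 live cells
.......
.......
.......
.......
....OO.
...O.O.
....OO.
.......
Generation 5: 6 live cells
(generation 5 grid is the final answer)

Answer: .......
.......
.......
.......
....OO.
...O..O
....OO.
.......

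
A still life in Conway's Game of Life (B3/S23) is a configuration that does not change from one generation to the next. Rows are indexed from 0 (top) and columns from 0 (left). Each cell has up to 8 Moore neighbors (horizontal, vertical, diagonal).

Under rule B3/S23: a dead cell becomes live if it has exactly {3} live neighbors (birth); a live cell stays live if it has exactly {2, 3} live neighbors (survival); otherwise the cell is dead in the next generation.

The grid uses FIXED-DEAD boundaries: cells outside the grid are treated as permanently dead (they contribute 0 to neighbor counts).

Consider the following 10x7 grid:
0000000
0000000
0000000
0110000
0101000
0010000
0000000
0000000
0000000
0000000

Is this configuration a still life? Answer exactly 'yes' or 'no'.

Answer: yes

Derivation:
Compute generation 1 and compare to generation 0 (given above):
Generation 1:
0000000
0000000
0000000
0110000
0101000
0010000
0000000
0000000
0000000
0000000
The grids are IDENTICAL -> still life.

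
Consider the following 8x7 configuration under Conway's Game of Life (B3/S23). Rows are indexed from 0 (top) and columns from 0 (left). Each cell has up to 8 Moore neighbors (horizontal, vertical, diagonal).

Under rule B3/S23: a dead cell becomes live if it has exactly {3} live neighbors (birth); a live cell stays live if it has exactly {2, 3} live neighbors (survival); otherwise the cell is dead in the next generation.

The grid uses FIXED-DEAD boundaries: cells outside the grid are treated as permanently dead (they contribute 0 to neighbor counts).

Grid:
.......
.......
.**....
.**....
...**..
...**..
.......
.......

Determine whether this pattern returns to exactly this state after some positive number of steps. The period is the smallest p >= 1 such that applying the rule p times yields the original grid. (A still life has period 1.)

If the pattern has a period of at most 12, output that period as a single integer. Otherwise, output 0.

Simulating and comparing each generation to the original:
Gen 0 (original, given above): 8 live cells
Gen 1: 6 live cells, differs from original
Gen 2: 8 live cells, MATCHES original -> period = 2

Answer: 2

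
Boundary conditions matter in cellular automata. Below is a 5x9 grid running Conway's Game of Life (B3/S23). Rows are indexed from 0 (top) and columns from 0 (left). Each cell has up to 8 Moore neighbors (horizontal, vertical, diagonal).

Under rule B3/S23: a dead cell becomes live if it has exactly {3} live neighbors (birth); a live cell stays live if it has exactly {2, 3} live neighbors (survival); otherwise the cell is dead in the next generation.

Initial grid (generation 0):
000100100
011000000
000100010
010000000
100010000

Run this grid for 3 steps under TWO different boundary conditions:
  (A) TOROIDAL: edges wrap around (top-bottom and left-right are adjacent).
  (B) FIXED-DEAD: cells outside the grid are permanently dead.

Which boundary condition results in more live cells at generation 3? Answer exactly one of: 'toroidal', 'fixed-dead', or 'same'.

Answer: fixed-dead

Derivation:
Under TOROIDAL boundary, generation 3:
000100000
000100000
000000000
000000000
001000000
Population = 3

Under FIXED-DEAD boundary, generation 3:
010100000
010000000
011100000
000000000
000000000
Population = 6

Comparison: toroidal=3, fixed-dead=6 -> fixed-dead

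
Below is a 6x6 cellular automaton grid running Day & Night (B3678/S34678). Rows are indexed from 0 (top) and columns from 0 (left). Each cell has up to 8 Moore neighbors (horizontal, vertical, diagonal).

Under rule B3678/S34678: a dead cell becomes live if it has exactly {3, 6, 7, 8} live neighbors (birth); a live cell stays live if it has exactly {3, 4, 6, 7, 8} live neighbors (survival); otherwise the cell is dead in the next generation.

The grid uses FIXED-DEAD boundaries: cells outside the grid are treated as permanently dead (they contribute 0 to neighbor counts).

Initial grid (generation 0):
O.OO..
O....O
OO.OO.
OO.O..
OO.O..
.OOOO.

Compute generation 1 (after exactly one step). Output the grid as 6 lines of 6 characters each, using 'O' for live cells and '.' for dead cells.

Simulating step by step:
Generation 0 (given above): 19 live cells
Generation 1: 14 live cells
(generation 1 grid is the final answer)

Answer: .O....
O.....
OO..O.
..OO..
O.OO..
OOOO..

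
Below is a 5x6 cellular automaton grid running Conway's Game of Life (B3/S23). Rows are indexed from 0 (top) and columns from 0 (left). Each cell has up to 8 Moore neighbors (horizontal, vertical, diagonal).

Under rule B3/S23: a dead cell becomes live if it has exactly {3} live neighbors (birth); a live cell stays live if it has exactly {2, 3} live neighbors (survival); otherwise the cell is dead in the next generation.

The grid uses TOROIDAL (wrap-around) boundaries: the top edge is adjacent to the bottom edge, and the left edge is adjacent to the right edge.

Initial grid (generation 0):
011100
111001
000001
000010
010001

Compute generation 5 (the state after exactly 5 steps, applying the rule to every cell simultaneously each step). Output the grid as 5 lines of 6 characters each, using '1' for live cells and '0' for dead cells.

Answer: 011000
000000
000000
011000
100100

Derivation:
Simulating step by step:
Generation 0 (given above): 11 live cells
Generation 1: 16 live cells
000111
000111
010011
100011
110110
Generation 2: 4 live cells
000000
001000
000000
001000
011000
Generation 3: 6 live cells
011000
000000
000000
011000
011000
Generation 4: 6 live cells
011000
000000
000000
011000
100100
Generation 5: 6 live cells
(generation 5 grid is the final answer)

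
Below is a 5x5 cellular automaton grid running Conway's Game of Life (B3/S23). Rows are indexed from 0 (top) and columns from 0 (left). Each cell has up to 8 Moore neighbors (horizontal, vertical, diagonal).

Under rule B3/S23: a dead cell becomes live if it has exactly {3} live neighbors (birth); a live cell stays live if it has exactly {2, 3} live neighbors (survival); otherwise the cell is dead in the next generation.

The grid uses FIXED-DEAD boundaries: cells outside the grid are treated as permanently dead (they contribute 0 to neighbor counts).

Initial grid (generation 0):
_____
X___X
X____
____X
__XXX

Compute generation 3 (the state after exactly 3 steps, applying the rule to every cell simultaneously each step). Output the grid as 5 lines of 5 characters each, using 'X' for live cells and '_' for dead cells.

Simulating step by step:
Generation 0 (given above): 7 live cells
Generation 1: 3 live cells
_____
_____
_____
____X
___XX
Generation 2: 4 live cells
_____
_____
_____
___XX
___XX
Generation 3: 4 live cells
(generation 3 grid is the final answer)

Answer: _____
_____
_____
___XX
___XX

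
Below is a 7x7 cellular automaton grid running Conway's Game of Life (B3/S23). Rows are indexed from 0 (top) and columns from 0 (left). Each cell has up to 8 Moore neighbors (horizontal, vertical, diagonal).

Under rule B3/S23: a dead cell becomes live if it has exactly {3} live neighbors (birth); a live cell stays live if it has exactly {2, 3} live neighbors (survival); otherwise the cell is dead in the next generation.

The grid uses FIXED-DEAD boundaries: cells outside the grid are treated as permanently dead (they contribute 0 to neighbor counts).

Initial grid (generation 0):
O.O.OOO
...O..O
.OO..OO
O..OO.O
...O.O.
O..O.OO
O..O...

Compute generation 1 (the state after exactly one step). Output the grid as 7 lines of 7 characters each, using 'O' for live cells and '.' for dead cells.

Simulating step by step:
Generation 0 (given above): 23 live cells
Generation 1: 18 live cells
(generation 1 grid is the final answer)

Answer: ...OOOO
...O...
.OO...O
.O.O..O
..OO...
..OO.OO
....O..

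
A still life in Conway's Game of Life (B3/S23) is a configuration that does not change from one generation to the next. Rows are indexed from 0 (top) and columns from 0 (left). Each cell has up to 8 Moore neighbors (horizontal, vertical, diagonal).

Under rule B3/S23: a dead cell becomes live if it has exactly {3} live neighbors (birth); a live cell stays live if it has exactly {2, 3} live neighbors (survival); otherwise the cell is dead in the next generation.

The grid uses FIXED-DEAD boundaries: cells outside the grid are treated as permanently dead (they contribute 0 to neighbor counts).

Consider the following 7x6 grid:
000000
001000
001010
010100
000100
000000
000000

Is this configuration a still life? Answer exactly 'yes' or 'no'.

Compute generation 1 and compare to generation 0 (given above):
Generation 1:
000000
000100
011000
000110
001000
000000
000000
Cell (1,2) differs: gen0=1 vs gen1=0 -> NOT a still life.

Answer: no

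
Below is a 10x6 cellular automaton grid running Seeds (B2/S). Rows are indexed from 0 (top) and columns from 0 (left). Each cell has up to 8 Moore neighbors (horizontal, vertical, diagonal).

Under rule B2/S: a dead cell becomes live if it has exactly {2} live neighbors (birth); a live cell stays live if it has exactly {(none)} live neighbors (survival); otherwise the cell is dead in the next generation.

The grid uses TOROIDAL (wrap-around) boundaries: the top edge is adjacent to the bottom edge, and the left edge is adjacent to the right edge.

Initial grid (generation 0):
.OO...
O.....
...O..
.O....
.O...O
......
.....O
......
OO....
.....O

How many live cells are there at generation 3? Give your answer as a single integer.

Simulating step by step:
Generation 0 (given above): 11 live cells
Generation 1: 12 live cells
.....O
...O..
OOO...
....O.
..O...
....OO
......
.O...O
.....O
......
Generation 2: 13 live cells
....O.
....OO
....OO
O....O
......
...O..
......
....O.
....O.
O...OO
Generation 3: 10 live cells
......
O.....
...O..
......
O...OO
......
...OO.
...O.O
O.....
......
Population at generation 3: 10

Answer: 10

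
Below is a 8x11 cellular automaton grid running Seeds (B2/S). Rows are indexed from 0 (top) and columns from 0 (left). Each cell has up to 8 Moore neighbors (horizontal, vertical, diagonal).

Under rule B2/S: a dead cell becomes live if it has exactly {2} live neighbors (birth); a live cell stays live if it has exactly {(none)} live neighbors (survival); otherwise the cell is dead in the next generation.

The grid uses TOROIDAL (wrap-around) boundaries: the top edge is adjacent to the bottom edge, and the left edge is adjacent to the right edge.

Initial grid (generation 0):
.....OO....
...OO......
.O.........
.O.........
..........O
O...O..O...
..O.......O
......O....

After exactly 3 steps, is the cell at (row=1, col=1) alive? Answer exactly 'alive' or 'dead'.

Simulating step by step:
Generation 0 (given above): 13 live cells
Generation 1: 19 live cells
...O...O...
..O...O....
O..OO......
..O........
.O.........
.O.O.....O.
OO.O.OOO...
.......O...
Generation 2: 19 live cells
..O.....O..
.O...O.O...
.....O.....
O...O......
O..O.......
.....O.OO.O
..........O
OO.O.O.....
Generation 3: 28 live cells
...O.O.O...
..O.O...O..
OO.........
.O.O.O....O
.O...OOOOO.
....O.O....
.OO..O.OO..
....O....OO

Cell (1,1) at generation 3: 0 -> dead

Answer: dead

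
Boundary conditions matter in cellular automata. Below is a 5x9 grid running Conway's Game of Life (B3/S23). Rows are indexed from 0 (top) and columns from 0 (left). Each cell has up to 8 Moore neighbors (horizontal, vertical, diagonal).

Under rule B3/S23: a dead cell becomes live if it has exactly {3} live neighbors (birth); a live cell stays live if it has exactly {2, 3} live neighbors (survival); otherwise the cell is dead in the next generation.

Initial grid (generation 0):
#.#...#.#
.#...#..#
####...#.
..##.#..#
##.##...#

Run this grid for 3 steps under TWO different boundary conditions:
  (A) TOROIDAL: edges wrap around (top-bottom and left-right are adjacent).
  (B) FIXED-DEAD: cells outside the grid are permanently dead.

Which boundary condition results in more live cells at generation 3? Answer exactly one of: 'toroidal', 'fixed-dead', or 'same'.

Answer: fixed-dead

Derivation:
Under TOROIDAL boundary, generation 3:
.........
.....#...
........#
....#..#.
....#..#.
Population = 6

Under FIXED-DEAD boundary, generation 3:
.......#.
......#..
..#...#..
...#.#.#.
...#.....
Population = 8

Comparison: toroidal=6, fixed-dead=8 -> fixed-dead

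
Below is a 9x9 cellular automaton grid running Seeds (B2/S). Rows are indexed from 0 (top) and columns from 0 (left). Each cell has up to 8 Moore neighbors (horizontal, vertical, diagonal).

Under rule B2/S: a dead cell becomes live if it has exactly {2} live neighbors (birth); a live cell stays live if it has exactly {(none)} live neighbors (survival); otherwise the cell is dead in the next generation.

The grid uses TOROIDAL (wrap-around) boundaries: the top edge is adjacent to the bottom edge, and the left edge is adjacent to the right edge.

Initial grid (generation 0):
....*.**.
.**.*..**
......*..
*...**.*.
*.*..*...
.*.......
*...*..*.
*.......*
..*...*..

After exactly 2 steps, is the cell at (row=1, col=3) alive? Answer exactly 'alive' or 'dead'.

Simulating step by step:
Generation 0 (given above): 24 live cells
Generation 1: 16 live cells
*........
*........
..*......
...*.....
...*.....
..*****..
.........
...*.**..
**.*.....
Generation 2: 12 live cells
..*......
........*
.*.*.....
....*....
......*..
.........
.......*.
**.......
.....**.*

Cell (1,3) at generation 2: 0 -> dead

Answer: dead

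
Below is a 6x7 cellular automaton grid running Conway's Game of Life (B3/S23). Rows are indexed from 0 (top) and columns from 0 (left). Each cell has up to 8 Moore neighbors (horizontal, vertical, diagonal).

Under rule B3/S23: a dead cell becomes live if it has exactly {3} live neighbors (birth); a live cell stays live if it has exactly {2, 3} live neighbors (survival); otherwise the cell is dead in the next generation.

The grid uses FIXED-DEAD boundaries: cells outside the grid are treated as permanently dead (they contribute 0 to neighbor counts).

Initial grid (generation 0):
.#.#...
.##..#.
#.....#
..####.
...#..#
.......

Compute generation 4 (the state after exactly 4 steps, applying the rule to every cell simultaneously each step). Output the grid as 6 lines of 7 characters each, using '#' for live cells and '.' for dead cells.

Simulating step by step:
Generation 0 (given above): 13 live cells
Generation 1: 13 live cells
.#.....
###....
......#
..#####
..##.#.
.......
Generation 2: 13 live cells
###....
###....
....#.#
..#...#
..#..##
.......
Generation 3: 12 live cells
#.#....
#.##...
..##.#.
...#..#
.....##
.......
Generation 4: 9 live cells
(generation 4 grid is the final answer)

Answer: ..##...
....#..
.#.....
..##..#
.....##
.......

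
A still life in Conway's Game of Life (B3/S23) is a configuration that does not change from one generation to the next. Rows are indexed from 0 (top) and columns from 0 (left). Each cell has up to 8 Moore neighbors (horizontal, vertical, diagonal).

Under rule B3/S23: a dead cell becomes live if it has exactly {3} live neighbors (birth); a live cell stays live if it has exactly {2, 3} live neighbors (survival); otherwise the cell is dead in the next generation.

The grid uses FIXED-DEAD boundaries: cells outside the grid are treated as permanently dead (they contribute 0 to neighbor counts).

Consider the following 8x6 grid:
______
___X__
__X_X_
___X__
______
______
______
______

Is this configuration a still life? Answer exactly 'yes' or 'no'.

Compute generation 1 and compare to generation 0 (given above):
Generation 1:
______
___X__
__X_X_
___X__
______
______
______
______
The grids are IDENTICAL -> still life.

Answer: yes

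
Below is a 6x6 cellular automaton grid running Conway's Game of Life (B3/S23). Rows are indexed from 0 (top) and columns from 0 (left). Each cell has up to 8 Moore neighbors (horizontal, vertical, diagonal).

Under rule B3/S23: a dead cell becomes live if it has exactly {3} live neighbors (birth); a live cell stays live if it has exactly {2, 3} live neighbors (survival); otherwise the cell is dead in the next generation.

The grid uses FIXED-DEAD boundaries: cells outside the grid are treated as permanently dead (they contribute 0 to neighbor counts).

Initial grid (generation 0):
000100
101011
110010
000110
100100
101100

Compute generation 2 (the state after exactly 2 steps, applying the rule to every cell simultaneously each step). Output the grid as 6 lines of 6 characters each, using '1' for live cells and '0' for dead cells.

Answer: 000111
101011
000001
000100
000010
011000

Derivation:
Simulating step by step:
Generation 0 (given above): 15 live cells
Generation 1: 18 live cells
000110
101011
111000
111110
010000
011100
Generation 2: 12 live cells
(generation 2 grid is the final answer)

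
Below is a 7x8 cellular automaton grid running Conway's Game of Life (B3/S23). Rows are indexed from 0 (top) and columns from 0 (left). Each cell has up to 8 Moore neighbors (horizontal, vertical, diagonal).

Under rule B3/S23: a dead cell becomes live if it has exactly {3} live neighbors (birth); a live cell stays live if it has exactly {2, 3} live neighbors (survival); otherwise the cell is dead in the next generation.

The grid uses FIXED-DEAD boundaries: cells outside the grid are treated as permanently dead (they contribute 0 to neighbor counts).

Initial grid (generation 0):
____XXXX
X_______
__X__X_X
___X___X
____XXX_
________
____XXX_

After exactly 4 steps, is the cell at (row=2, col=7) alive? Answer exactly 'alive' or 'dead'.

Answer: alive

Derivation:
Simulating step by step:
Generation 0 (given above): 16 live cells
Generation 1: 11 live cells
_____XX_
____X__X
______X_
___X___X
____XXX_
________
_____X__
Generation 2: 12 live cells
_____XX_
_______X
______XX
____X__X
____XXX_
____X_X_
________
Generation 3: 13 live cells
______X_
_____X_X
______XX
____X__X
___XX_XX
____X_X_
________
Generation 4: 15 live cells
______X_
_____X_X
_____X_X
___XX___
___XX_XX
___XX_XX
________

Cell (2,7) at generation 4: 1 -> alive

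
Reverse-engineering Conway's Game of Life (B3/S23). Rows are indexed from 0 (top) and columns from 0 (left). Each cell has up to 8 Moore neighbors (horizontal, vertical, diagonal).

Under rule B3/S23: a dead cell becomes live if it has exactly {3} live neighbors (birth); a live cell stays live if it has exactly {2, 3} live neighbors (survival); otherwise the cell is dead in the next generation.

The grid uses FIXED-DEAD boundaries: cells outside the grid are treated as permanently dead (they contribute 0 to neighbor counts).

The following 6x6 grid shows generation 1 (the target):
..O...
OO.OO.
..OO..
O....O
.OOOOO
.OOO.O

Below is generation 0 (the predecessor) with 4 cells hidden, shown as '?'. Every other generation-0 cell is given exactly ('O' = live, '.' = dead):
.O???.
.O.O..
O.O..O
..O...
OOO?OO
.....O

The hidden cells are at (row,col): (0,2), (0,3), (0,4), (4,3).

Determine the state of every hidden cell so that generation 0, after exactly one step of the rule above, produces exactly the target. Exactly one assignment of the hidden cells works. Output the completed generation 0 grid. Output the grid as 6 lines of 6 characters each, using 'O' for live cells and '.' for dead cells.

Hidden generation-0 cells (in order): (0,2), (0,3), (0,4), (4,3).
A hidden cell only influences target cells in its own 3x3 neighborhood. Try each of the 2^4 = 16 assignments, step the completed generation 0 forward once under B3/S23, and compare with the target:
  (0,2)=. (0,3)=. (0,4)=. (4,3)=. -> step gives (1,3)='.' but target has 'O' -> reject
  (0,2)=. (0,3)=. (0,4)=. (4,3)=O -> step gives (1,3)='.' but target has 'O' -> reject
  (0,2)=. (0,3)=. (0,4)=O (4,3)=. -> step gives (3,2)='O' but target has '.' -> reject
  (0,2)=. (0,3)=. (0,4)=O (4,3)=O -> step reproduces the target at every cell -> ACCEPT
  (0,2)=. (0,3)=O (0,4)=. (4,3)=. -> step gives (0,2)='.' but target has 'O' -> reject
  (0,2)=. (0,3)=O (0,4)=. (4,3)=O -> step gives (0,2)='.' but target has 'O' -> reject
  (0,2)=. (0,3)=O (0,4)=O (4,3)=. -> step gives (0,2)='.' but target has 'O' -> reject
  (0,2)=. (0,3)=O (0,4)=O (4,3)=O -> step gives (0,2)='.' but target has 'O' -> reject
  (0,2)=O (0,3)=. (0,4)=. (4,3)=. -> step gives (0,1)='O' but target has '.' -> reject
  (0,2)=O (0,3)=. (0,4)=. (4,3)=O -> step gives (0,1)='O' but target has '.' -> reject
  (0,2)=O (0,3)=. (0,4)=O (4,3)=. -> step gives (0,1)='O' but target has '.' -> reject
  (0,2)=O (0,3)=. (0,4)=O (4,3)=O -> step gives (0,1)='O' but target has '.' -> reject
  (0,2)=O (0,3)=O (0,4)=. (4,3)=. -> step gives (0,1)='O' but target has '.' -> reject
  (0,2)=O (0,3)=O (0,4)=. (4,3)=O -> step gives (0,1)='O' but target has '.' -> reject
  (0,2)=O (0,3)=O (0,4)=O (4,3)=. -> step gives (0,1)='O' but target has '.' -> reject
  (0,2)=O (0,3)=O (0,4)=O (4,3)=O -> step gives (0,1)='O' but target has '.' -> reject
Unique solution: (0,2)=dead, (0,3)=dead, (0,4)=live, (4,3)=live.
Check: live-neighbor counts of every cell in the completed generation 0:
213211
334232
143320
364543
133332
233342
Applying B3/S23 to generation 0 with these counts gives:
..O...
OO.OO.
..OO..
O....O
.OOOOO
.OOO.O
which matches the target exactly.

Answer: .O..O.
.O.O..
O.O..O
..O...
OOOOOO
.....O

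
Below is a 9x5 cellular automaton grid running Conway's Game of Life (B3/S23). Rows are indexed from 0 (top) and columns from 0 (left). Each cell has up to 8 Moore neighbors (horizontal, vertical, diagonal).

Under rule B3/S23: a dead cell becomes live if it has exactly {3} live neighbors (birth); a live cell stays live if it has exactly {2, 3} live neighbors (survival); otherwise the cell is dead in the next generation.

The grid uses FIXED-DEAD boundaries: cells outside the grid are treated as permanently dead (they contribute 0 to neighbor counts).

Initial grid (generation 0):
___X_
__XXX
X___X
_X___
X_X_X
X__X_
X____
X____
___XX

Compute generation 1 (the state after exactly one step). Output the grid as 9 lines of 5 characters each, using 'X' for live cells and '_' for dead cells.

Simulating step by step:
Generation 0 (given above): 16 live cells
Generation 1: 18 live cells
(generation 1 grid is the final answer)

Answer: __XXX
__X_X
_XX_X
XX_X_
X_XX_
X__X_
XX___
_____
_____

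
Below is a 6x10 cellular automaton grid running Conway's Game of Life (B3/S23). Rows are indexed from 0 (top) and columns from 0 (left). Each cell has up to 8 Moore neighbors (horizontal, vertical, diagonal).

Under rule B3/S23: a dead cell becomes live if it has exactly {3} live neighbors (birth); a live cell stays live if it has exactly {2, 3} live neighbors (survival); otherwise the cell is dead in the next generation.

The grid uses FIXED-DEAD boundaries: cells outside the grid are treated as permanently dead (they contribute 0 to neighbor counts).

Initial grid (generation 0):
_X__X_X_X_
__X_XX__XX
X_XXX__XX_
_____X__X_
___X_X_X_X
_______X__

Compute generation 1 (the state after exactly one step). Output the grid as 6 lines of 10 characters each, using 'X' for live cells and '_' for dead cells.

Simulating step by step:
Generation 0 (given above): 22 live cells
Generation 1: 19 live cells
(generation 1 grid is the final answer)

Answer: ___XX__XXX
__X___X__X
_XX___XX__
__X__X___X
____X__X__
______X_X_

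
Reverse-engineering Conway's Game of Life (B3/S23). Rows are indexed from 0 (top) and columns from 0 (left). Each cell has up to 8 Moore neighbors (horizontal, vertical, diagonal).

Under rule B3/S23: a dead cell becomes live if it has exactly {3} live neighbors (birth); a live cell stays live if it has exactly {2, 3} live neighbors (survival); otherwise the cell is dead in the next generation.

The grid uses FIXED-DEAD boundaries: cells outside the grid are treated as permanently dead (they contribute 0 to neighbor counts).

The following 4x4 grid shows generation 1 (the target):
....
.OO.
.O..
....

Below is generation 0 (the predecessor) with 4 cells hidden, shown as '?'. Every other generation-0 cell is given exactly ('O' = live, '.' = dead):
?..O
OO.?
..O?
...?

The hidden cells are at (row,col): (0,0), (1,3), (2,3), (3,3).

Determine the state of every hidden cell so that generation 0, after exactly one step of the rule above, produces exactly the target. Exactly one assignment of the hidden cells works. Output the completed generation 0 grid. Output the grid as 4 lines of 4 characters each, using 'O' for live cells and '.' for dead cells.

Answer: ...O
OO..
..O.
....

Derivation:
Hidden generation-0 cells (in order): (0,0), (1,3), (2,3), (3,3).
A hidden cell only influences target cells in its own 3x3 neighborhood. Try each of the 2^4 = 16 assignments, step the completed generation 0 forward once under B3/S23, and compare with the target:
  (0,0)=. (1,3)=. (2,3)=. (3,3)=. -> step reproduces the target at every cell -> ACCEPT
  (0,0)=. (1,3)=. (2,3)=. (3,3)=O -> step gives (2,2)='O' but target has '.' -> reject
  (0,0)=. (1,3)=. (2,3)=O (3,3)=. -> step gives (1,2)='.' but target has 'O' -> reject
  (0,0)=. (1,3)=. (2,3)=O (3,3)=O -> step gives (1,2)='.' but target has 'O' -> reject
  (0,0)=. (1,3)=O (2,3)=. (3,3)=. -> step gives (0,2)='O' but target has '.' -> reject
  (0,0)=. (1,3)=O (2,3)=. (3,3)=O -> step gives (0,2)='O' but target has '.' -> reject
  (0,0)=. (1,3)=O (2,3)=O (3,3)=. -> step gives (0,2)='O' but target has '.' -> reject
  (0,0)=. (1,3)=O (2,3)=O (3,3)=O -> step gives (0,2)='O' but target has '.' -> reject
  (0,0)=O (1,3)=. (2,3)=. (3,3)=. -> step gives (0,0)='O' but target has '.' -> reject
  (0,0)=O (1,3)=. (2,3)=. (3,3)=O -> step gives (0,0)='O' but target has '.' -> reject
  (0,0)=O (1,3)=. (2,3)=O (3,3)=. -> step gives (0,0)='O' but target has '.' -> reject
  (0,0)=O (1,3)=. (2,3)=O (3,3)=O -> step gives (0,0)='O' but target has '.' -> reject
  (0,0)=O (1,3)=O (2,3)=. (3,3)=. -> step gives (0,0)='O' but target has '.' -> reject
  (0,0)=O (1,3)=O (2,3)=. (3,3)=O -> step gives (0,0)='O' but target has '.' -> reject
  (0,0)=O (1,3)=O (2,3)=O (3,3)=. -> step gives (0,0)='O' but target has '.' -> reject
  (0,0)=O (1,3)=O (2,3)=O (3,3)=O -> step gives (0,0)='O' but target has '.' -> reject
Unique solution: (0,0)=dead, (1,3)=dead, (2,3)=dead, (3,3)=dead.
Check: live-neighbor counts of every cell in the completed generation 0:
2220
1232
2311
0111
Applying B3/S23 to generation 0 with these counts gives:
....
.OO.
.O..
....
which matches the target exactly.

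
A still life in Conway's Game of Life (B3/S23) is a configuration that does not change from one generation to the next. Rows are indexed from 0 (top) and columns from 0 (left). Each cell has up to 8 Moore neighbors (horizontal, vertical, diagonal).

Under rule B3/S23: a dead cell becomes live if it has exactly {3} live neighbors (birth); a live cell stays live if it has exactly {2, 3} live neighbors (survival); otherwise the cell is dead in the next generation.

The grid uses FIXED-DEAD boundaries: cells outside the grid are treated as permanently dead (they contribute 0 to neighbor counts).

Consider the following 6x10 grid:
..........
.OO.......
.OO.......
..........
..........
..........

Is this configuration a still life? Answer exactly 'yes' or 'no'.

Answer: yes

Derivation:
Compute generation 1 and compare to generation 0 (given above):
Generation 1:
..........
.OO.......
.OO.......
..........
..........
..........
The grids are IDENTICAL -> still life.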